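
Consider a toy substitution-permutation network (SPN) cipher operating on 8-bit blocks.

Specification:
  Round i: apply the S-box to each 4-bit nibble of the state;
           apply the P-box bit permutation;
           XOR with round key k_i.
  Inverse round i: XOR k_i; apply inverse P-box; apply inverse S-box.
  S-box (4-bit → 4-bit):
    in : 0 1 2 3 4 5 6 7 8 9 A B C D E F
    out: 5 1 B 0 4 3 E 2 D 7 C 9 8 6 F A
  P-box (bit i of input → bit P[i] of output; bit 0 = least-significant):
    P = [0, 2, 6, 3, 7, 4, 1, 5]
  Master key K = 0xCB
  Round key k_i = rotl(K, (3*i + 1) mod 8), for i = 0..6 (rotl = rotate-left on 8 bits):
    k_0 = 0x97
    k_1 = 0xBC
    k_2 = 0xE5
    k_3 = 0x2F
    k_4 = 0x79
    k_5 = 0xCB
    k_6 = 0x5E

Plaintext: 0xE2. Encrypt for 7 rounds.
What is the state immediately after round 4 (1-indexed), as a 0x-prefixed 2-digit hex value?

s_0 = plaintext = 0xE2
s_1 = Round(s_0, k_0) = 0x28
s_2 = Round(s_1, k_1) = 0x45
s_3 = Round(s_2, k_2) = 0xE2
s_4 = Round(s_3, k_3) = 0x90
s_5 = Round(s_4, k_4) = 0xAA
s_6 = Round(s_5, k_5) = 0xA1
s_7 = Round(s_6, k_6) = 0x7D

0x90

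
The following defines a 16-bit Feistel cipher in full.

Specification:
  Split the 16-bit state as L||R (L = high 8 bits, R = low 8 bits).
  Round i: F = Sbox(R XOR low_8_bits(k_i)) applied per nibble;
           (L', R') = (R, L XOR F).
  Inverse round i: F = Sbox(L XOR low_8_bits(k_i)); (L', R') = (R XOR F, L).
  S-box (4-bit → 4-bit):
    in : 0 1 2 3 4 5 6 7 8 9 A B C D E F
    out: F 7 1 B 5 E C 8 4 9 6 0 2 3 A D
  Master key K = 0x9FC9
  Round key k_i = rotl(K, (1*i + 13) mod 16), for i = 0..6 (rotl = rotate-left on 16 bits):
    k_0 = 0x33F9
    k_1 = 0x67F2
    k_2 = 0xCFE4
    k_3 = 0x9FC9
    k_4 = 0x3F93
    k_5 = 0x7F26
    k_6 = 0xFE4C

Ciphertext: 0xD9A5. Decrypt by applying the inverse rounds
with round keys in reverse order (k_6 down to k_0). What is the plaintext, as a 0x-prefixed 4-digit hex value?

0x260C

s_0 = ciphertext = 0xD9A5
s_1 = InvRound(s_0, k_6) = 0x3BD9
s_2 = InvRound(s_1, k_5) = 0xAA3B
s_3 = InvRound(s_2, k_4) = 0x82AA
s_4 = InvRound(s_3, k_3) = 0xFA82
s_5 = InvRound(s_4, k_2) = 0xF8FA
s_6 = InvRound(s_5, k_1) = 0x0CF8
s_7 = InvRound(s_6, k_0) = 0x260C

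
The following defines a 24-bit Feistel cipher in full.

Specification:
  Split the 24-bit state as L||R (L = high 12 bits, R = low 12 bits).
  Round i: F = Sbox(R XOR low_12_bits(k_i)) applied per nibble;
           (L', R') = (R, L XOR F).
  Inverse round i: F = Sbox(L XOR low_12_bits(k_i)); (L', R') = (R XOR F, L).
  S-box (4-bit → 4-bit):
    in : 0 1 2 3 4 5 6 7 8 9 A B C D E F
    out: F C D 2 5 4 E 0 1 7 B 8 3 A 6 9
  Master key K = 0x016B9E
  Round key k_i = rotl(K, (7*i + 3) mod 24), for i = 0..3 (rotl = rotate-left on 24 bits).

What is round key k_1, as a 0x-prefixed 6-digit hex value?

0xAE7805

K = 0x016B9E
k_0 = rotl(K, (7*0+3) mod 24) = rotl(K, 3) = 0x0B5CF0
k_1 = rotl(K, (7*1+3) mod 24) = rotl(K, 10) = 0xAE7805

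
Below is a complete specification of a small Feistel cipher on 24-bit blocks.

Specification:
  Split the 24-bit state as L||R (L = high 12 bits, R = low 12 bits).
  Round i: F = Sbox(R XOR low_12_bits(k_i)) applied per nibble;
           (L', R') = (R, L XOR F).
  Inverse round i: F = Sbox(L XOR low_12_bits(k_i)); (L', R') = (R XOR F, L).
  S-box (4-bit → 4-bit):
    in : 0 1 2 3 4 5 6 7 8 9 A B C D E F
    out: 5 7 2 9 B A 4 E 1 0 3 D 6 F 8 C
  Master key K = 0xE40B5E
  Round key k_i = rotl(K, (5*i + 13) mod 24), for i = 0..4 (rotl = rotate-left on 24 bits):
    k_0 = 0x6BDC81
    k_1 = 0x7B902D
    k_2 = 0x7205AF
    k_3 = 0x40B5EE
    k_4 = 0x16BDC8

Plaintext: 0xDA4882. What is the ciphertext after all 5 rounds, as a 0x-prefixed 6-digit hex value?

s_0 = plaintext = 0xDA4882
s_1 = Round(s_0, k_0) = 0x8826FD
s_2 = Round(s_1, k_1) = 0x6FDC77
s_3 = Round(s_2, k_2) = 0xC7760C
s_4 = Round(s_3, k_3) = 0x60C5F5
s_5 = Round(s_4, k_4) = 0x5F5793

0x5F5793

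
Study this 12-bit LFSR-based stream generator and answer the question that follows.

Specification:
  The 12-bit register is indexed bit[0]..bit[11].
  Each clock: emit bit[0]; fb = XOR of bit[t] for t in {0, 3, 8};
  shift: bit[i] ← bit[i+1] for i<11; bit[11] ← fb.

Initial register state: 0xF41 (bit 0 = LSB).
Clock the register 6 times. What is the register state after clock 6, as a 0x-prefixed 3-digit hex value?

reg_0 = 0xF41
clock 1: out=1, reg = 0x7A0
clock 2: out=0, reg = 0xBD0
clock 3: out=0, reg = 0xDE8
clock 4: out=0, reg = 0x6F4
clock 5: out=0, reg = 0x37A
clock 6: out=0, reg = 0x1BD

0x1BD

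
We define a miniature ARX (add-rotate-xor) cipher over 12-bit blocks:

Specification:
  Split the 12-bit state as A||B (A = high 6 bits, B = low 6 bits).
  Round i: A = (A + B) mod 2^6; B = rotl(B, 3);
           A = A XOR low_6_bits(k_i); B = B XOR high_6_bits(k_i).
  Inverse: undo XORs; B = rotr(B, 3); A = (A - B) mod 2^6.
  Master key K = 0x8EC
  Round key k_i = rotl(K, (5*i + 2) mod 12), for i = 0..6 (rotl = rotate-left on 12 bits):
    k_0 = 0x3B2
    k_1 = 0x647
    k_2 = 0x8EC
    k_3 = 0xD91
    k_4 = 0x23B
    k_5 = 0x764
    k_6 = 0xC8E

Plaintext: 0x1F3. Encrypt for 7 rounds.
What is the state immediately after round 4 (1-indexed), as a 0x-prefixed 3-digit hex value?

s_0 = plaintext = 0x1F3
s_1 = Round(s_0, k_0) = 0x210
s_2 = Round(s_1, k_1) = 0x7DB
s_3 = Round(s_2, k_2) = 0x5B8
s_4 = Round(s_3, k_3) = 0x7F1
s_5 = Round(s_4, k_4) = 0xAC6
s_6 = Round(s_5, k_5) = 0x56D
s_7 = Round(s_6, k_6) = 0x31F

0x7F1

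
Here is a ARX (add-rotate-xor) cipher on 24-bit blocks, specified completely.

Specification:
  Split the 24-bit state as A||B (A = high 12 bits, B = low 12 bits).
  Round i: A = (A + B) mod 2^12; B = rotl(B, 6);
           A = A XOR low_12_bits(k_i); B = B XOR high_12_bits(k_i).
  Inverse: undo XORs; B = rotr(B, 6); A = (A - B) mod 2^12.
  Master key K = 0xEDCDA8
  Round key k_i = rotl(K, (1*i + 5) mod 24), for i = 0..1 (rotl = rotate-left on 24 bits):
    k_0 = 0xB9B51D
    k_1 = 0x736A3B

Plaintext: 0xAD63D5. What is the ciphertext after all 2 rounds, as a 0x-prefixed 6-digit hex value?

s_0 = plaintext = 0xAD63D5
s_1 = Round(s_0, k_0) = 0xBB6ED4
s_2 = Round(s_1, k_1) = 0x0B120D

0x0B120D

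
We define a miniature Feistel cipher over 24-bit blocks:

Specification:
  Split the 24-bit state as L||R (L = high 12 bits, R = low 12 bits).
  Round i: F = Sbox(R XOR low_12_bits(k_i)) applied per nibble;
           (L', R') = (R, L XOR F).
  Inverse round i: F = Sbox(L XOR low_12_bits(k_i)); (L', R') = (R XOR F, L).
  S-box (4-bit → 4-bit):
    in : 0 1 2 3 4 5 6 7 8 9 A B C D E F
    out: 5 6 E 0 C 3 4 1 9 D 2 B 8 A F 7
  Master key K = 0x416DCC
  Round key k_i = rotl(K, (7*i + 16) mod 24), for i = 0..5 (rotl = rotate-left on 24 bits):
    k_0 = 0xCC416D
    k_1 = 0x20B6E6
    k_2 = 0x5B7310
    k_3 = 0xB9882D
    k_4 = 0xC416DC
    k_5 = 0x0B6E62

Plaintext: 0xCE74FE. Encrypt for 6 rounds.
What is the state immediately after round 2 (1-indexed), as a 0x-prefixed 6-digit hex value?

s_0 = plaintext = 0xCE74FE
s_1 = Round(s_0, k_0) = 0x4FEF37
s_2 = Round(s_1, k_1) = 0xF37958
s_3 = Round(s_2, k_2) = 0x958DFE
s_4 = Round(s_3, k_3) = 0xDFEAF8
s_5 = Round(s_4, k_4) = 0xAF8512
s_6 = Round(s_5, k_5) = 0x5121ED

0xF37958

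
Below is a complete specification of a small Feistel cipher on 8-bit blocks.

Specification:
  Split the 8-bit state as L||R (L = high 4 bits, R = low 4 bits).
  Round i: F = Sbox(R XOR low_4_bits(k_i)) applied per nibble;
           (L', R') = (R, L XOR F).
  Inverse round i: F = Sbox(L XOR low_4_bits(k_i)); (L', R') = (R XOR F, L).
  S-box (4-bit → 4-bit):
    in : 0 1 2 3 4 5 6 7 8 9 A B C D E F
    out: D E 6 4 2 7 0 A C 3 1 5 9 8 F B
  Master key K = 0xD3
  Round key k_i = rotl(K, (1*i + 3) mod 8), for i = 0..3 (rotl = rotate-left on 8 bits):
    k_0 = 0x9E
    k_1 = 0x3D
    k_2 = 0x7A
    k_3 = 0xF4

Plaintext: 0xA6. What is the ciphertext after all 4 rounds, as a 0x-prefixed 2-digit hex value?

s_0 = plaintext = 0xA6
s_1 = Round(s_0, k_0) = 0x66
s_2 = Round(s_1, k_1) = 0x63
s_3 = Round(s_2, k_2) = 0x35
s_4 = Round(s_3, k_3) = 0x5D

0x5D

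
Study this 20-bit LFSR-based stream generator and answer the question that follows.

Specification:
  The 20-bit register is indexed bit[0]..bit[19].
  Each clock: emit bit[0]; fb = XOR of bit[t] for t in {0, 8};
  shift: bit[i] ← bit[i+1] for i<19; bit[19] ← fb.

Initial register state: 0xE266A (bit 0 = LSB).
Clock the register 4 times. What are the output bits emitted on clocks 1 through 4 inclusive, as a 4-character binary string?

reg_0 = 0xE266A
clock 1: out=0, reg = 0x71335
clock 2: out=1, reg = 0x3899A
clock 3: out=0, reg = 0x9C4CD
clock 4: out=1, reg = 0xCE266

0101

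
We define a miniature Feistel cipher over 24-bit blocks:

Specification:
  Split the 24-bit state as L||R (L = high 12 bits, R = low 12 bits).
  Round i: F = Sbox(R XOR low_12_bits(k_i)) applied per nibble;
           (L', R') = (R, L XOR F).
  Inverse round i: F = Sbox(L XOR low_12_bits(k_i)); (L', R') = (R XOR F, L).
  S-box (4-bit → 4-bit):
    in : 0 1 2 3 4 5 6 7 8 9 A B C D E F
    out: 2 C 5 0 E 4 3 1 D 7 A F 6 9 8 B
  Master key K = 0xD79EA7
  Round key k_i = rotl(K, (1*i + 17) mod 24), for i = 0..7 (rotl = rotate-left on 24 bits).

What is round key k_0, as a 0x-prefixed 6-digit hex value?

0x4FAF3D

K = 0xD79EA7
k_0 = rotl(K, (1*0+17) mod 24) = rotl(K, 17) = 0x4FAF3D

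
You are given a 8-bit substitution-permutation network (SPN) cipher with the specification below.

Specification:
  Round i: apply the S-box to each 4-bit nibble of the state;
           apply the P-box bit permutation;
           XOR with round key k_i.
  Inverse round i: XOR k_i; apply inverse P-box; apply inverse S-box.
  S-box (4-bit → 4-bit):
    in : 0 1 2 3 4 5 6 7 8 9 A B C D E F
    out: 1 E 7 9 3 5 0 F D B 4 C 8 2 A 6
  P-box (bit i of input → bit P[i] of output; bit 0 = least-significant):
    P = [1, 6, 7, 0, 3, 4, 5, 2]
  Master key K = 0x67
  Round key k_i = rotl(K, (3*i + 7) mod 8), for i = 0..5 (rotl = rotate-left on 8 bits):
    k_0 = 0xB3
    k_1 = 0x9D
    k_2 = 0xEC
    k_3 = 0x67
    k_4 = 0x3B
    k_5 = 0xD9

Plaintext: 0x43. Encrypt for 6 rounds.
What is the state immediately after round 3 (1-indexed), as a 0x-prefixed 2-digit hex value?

s_0 = plaintext = 0x43
s_1 = Round(s_0, k_0) = 0xA8
s_2 = Round(s_1, k_1) = 0x3E
s_3 = Round(s_2, k_2) = 0xA1
s_4 = Round(s_3, k_3) = 0x86
s_5 = Round(s_4, k_4) = 0x17
s_6 = Round(s_5, k_5) = 0x2E

0xA1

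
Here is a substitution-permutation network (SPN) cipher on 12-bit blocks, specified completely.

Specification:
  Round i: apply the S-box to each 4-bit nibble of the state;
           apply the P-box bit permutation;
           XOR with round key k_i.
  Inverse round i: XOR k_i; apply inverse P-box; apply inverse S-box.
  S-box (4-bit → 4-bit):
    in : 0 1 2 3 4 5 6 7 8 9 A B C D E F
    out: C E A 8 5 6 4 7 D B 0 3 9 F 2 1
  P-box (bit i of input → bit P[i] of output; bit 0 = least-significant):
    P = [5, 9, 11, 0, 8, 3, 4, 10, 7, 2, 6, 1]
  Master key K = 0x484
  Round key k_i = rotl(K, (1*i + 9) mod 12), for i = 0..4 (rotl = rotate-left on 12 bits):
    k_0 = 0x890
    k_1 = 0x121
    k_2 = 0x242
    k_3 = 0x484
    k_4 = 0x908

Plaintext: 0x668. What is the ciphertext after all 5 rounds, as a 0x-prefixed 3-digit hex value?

s_0 = plaintext = 0x668
s_1 = Round(s_0, k_0) = 0x0E1
s_2 = Round(s_1, k_1) = 0xB6A
s_3 = Round(s_2, k_2) = 0x2D6
s_4 = Round(s_3, k_3) = 0x99A
s_5 = Round(s_4, k_4) = 0xC86

0xC86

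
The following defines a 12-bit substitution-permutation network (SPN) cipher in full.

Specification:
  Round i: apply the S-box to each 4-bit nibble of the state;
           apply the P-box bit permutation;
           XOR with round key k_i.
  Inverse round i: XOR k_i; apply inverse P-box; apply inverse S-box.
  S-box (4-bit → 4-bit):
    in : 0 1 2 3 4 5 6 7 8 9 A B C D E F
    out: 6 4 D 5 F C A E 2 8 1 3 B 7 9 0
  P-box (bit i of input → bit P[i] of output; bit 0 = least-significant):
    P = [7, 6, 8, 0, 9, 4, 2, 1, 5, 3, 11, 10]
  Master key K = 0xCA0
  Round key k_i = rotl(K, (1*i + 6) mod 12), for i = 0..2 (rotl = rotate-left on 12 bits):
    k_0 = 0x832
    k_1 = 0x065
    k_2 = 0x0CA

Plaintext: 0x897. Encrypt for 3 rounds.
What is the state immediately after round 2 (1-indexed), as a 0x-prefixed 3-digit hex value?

0x472

s_0 = plaintext = 0x897
s_1 = Round(s_0, k_0) = 0x979
s_2 = Round(s_1, k_1) = 0x472
s_3 = Round(s_2, k_2) = 0xD75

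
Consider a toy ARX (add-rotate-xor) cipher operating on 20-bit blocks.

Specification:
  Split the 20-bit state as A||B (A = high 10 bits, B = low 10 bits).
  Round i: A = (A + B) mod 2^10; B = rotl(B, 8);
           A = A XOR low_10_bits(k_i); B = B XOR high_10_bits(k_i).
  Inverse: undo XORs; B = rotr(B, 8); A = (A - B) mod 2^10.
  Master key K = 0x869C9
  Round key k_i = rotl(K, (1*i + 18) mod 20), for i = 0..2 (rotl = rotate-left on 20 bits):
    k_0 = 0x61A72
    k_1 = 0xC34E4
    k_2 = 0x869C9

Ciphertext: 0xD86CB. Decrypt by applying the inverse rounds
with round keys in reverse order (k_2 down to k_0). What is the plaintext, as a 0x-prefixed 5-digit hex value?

s_0 = ciphertext = 0xD86CB
s_1 = InvRound(s_0, k_2) = 0xD9344
s_2 = InvRound(s_1, k_1) = 0x97124
s_3 = InvRound(s_2, k_0) = 0x69A88

0x69A88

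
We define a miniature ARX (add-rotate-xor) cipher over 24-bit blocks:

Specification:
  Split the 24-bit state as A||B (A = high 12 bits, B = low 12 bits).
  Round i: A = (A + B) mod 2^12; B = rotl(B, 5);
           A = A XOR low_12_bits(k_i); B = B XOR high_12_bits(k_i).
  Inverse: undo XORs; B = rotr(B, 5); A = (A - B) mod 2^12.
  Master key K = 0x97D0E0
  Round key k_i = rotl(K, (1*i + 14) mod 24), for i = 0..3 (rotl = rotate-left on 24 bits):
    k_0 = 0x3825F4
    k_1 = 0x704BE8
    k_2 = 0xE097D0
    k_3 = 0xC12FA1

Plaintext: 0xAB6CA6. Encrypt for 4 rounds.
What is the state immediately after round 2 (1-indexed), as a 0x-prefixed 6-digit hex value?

0x1EBC6A

s_0 = plaintext = 0xAB6CA6
s_1 = Round(s_0, k_0) = 0x2A875B
s_2 = Round(s_1, k_1) = 0x1EBC6A
s_3 = Round(s_2, k_2) = 0x985351
s_4 = Round(s_3, k_3) = 0x377634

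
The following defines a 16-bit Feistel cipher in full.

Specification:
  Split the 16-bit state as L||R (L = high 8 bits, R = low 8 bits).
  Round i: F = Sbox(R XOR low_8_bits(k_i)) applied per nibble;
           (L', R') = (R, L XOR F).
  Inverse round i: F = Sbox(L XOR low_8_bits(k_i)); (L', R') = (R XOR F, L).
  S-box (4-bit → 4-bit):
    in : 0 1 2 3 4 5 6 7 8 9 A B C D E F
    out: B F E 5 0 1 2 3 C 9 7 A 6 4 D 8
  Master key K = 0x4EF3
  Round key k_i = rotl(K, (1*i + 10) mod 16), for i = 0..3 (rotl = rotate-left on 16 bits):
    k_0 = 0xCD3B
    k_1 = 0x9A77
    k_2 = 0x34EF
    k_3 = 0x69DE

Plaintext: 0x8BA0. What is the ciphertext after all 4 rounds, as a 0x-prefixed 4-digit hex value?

s_0 = plaintext = 0x8BA0
s_1 = Round(s_0, k_0) = 0xA011
s_2 = Round(s_1, k_1) = 0x1182
s_3 = Round(s_2, k_2) = 0x8235
s_4 = Round(s_3, k_3) = 0x3558

0x3558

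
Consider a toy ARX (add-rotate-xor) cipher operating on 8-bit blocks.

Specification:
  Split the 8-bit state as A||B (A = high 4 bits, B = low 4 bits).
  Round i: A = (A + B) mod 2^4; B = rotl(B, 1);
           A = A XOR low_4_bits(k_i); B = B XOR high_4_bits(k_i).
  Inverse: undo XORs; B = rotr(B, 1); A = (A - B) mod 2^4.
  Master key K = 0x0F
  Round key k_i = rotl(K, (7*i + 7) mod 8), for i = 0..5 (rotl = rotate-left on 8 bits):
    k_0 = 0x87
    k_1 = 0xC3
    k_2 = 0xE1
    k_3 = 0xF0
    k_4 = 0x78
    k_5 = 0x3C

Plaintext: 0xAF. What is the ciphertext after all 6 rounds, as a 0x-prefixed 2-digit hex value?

s_0 = plaintext = 0xAF
s_1 = Round(s_0, k_0) = 0xE7
s_2 = Round(s_1, k_1) = 0x62
s_3 = Round(s_2, k_2) = 0x9A
s_4 = Round(s_3, k_3) = 0x3A
s_5 = Round(s_4, k_4) = 0x52
s_6 = Round(s_5, k_5) = 0xB7

0xB7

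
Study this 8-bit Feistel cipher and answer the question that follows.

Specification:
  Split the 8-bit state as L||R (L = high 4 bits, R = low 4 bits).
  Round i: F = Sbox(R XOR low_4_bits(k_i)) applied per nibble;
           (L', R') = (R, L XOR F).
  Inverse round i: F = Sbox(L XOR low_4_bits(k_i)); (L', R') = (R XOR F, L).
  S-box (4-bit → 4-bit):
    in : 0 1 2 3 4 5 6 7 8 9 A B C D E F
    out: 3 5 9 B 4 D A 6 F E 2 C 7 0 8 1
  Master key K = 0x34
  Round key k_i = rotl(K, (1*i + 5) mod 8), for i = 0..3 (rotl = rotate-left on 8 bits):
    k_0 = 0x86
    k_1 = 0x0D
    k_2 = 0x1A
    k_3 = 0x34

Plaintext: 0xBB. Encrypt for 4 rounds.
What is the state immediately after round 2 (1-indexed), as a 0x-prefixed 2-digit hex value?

0xB1

s_0 = plaintext = 0xBB
s_1 = Round(s_0, k_0) = 0xBB
s_2 = Round(s_1, k_1) = 0xB1
s_3 = Round(s_2, k_2) = 0x17
s_4 = Round(s_3, k_3) = 0x7A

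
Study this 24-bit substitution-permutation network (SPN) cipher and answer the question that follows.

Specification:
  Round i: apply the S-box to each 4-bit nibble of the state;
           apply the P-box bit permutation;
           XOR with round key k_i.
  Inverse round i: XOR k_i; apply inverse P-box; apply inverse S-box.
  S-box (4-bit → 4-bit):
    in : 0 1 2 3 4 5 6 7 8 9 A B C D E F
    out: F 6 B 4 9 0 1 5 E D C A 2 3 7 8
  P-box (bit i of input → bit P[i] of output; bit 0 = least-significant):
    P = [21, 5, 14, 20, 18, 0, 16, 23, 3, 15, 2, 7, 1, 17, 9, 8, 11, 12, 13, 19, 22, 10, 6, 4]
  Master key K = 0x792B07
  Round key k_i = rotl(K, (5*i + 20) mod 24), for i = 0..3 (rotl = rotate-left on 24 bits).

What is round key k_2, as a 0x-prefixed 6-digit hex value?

0x4AC1DE

K = 0x792B07
k_0 = rotl(K, (5*0+20) mod 24) = rotl(K, 20) = 0x7792B0
k_1 = rotl(K, (5*1+20) mod 24) = rotl(K, 1) = 0xF2560E
k_2 = rotl(K, (5*2+20) mod 24) = rotl(K, 6) = 0x4AC1DE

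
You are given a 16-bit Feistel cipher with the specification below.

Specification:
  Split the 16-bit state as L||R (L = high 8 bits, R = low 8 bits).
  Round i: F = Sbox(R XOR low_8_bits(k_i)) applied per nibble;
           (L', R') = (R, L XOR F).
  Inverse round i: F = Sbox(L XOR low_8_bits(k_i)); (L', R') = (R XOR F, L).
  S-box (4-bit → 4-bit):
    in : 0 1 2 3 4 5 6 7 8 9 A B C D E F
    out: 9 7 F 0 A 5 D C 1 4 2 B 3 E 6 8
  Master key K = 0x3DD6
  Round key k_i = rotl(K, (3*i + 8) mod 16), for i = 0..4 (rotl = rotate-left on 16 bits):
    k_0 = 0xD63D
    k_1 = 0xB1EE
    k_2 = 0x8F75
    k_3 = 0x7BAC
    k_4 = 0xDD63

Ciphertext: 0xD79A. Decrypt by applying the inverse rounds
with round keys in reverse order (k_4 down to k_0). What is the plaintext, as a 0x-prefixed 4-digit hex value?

s_0 = ciphertext = 0xD79A
s_1 = InvRound(s_0, k_4) = 0x20D7
s_2 = InvRound(s_1, k_3) = 0xC420
s_3 = InvRound(s_2, k_2) = 0x97C4
s_4 = InvRound(s_3, k_1) = 0x0097
s_5 = InvRound(s_4, k_0) = 0x9900

0x9900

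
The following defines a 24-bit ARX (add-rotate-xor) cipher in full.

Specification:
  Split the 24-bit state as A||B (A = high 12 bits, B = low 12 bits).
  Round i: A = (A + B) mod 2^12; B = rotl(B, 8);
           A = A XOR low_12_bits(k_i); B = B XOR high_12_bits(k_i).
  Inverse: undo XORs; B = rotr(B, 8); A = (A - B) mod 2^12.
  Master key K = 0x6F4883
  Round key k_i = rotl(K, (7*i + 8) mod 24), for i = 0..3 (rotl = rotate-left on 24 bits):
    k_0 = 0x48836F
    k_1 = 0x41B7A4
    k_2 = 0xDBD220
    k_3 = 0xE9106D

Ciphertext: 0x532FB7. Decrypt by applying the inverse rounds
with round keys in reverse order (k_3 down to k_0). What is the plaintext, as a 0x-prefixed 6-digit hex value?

s_0 = ciphertext = 0x532FB7
s_1 = InvRound(s_0, k_3) = 0x2FE261
s_2 = InvRound(s_1, k_2) = 0x30FDCF
s_3 = InvRound(s_2, k_1) = 0x762D49
s_4 = InvRound(s_3, k_0) = 0x7F4C19

0x7F4C19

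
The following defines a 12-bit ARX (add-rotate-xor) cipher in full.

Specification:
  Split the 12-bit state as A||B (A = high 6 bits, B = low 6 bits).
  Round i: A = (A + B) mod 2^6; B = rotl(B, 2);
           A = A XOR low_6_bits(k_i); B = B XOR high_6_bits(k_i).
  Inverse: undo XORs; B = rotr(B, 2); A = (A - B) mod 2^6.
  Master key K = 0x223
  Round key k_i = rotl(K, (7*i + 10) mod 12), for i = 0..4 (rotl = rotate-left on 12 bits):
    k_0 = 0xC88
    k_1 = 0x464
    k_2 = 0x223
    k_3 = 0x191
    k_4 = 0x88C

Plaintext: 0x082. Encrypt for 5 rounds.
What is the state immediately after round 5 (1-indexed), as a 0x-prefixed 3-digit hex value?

s_0 = plaintext = 0x082
s_1 = Round(s_0, k_0) = 0x33A
s_2 = Round(s_1, k_1) = 0x8BA
s_3 = Round(s_2, k_2) = 0xFE3
s_4 = Round(s_3, k_3) = 0xCC8
s_5 = Round(s_4, k_4) = 0xDC2

0xDC2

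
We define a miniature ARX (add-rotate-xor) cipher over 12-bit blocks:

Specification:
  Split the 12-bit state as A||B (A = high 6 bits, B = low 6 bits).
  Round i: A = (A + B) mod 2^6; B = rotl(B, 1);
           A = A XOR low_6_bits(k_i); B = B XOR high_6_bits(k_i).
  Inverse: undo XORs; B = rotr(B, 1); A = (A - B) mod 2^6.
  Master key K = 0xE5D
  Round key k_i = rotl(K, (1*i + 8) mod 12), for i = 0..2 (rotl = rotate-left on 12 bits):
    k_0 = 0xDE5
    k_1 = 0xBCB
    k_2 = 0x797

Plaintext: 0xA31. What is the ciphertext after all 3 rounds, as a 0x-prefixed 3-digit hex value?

0xD50

s_0 = plaintext = 0xA31
s_1 = Round(s_0, k_0) = 0xF14
s_2 = Round(s_1, k_1) = 0x6C7
s_3 = Round(s_2, k_2) = 0xD50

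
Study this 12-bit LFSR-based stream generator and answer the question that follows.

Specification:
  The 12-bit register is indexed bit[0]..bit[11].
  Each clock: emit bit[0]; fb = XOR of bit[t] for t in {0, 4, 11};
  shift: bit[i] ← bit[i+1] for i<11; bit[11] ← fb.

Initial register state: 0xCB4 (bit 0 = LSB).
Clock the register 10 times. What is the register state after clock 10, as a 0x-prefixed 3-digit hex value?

reg_0 = 0xCB4
clock 1: out=0, reg = 0x65A
clock 2: out=0, reg = 0xB2D
clock 3: out=1, reg = 0x596
clock 4: out=0, reg = 0xACB
clock 5: out=1, reg = 0x565
clock 6: out=1, reg = 0xAB2
clock 7: out=0, reg = 0x559
clock 8: out=1, reg = 0x2AC
clock 9: out=0, reg = 0x156
clock 10: out=0, reg = 0x8AB

0x8AB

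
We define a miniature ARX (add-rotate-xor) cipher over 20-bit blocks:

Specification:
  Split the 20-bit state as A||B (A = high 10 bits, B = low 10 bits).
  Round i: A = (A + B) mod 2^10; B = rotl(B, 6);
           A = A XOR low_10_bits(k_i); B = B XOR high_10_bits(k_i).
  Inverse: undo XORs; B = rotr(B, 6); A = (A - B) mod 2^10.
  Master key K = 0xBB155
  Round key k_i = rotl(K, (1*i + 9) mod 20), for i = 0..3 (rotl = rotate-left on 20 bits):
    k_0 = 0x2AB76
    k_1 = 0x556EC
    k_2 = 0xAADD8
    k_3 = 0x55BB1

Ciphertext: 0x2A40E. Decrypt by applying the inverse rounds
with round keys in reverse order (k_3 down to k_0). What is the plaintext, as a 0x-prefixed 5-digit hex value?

s_0 = ciphertext = 0x2A40E
s_1 = InvRound(s_0, k_3) = 0x64D85
s_2 = InvRound(s_1, k_2) = 0x57EEC
s_3 = InvRound(s_2, k_1) = 0x0579E
s_4 = InvRound(s_3, k_0) = 0x05F4C

0x05F4C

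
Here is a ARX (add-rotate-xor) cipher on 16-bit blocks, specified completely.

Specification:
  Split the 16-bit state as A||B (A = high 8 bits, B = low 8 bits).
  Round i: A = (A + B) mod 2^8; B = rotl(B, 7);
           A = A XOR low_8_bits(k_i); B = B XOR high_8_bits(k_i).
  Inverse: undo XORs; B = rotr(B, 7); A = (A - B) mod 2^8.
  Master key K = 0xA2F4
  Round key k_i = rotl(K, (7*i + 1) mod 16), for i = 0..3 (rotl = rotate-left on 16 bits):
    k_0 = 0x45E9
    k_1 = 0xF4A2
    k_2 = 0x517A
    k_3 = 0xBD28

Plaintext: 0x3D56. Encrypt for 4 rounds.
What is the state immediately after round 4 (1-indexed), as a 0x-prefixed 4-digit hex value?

0x0FE5

s_0 = plaintext = 0x3D56
s_1 = Round(s_0, k_0) = 0x7A6E
s_2 = Round(s_1, k_1) = 0x4AC3
s_3 = Round(s_2, k_2) = 0x77B0
s_4 = Round(s_3, k_3) = 0x0FE5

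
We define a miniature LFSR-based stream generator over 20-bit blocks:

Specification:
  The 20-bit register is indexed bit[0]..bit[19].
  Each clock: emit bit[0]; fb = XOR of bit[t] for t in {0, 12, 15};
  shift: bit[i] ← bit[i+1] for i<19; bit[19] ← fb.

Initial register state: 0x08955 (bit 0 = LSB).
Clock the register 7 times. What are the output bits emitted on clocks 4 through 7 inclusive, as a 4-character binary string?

0101

reg_0 = 0x08955
clock 1: out=1, reg = 0x044AA
clock 2: out=0, reg = 0x02255
clock 3: out=1, reg = 0x8112A
clock 4: out=0, reg = 0xC0895
clock 5: out=1, reg = 0xE044A
clock 6: out=0, reg = 0x70225
clock 7: out=1, reg = 0xB8112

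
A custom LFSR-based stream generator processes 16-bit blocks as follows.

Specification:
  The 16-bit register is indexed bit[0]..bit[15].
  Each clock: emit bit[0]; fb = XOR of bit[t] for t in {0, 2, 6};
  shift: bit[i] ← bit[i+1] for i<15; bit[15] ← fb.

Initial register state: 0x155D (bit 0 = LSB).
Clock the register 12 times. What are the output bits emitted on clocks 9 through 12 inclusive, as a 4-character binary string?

1010

reg_0 = 0x155D
clock 1: out=1, reg = 0x8AAE
clock 2: out=0, reg = 0xC557
clock 3: out=1, reg = 0xE2AB
clock 4: out=1, reg = 0xF155
clock 5: out=1, reg = 0xF8AA
clock 6: out=0, reg = 0x7C55
clock 7: out=1, reg = 0xBE2A
clock 8: out=0, reg = 0x5F15
clock 9: out=1, reg = 0x2F8A
clock 10: out=0, reg = 0x17C5
clock 11: out=1, reg = 0x8BE2
clock 12: out=0, reg = 0xC5F1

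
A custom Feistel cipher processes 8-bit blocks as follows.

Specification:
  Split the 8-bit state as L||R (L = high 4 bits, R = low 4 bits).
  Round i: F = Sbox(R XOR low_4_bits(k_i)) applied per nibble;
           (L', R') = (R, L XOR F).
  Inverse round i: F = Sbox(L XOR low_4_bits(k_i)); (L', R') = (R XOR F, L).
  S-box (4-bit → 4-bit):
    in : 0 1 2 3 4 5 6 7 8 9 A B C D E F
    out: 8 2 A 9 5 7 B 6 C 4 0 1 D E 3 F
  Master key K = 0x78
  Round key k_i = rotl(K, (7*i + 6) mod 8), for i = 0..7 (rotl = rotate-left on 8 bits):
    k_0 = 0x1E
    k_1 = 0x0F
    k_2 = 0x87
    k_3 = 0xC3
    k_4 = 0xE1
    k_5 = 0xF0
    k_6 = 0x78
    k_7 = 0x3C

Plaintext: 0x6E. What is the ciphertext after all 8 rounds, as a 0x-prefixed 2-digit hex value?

0x82

s_0 = plaintext = 0x6E
s_1 = Round(s_0, k_0) = 0xEE
s_2 = Round(s_1, k_1) = 0xEC
s_3 = Round(s_2, k_2) = 0xCF
s_4 = Round(s_3, k_3) = 0xF1
s_5 = Round(s_4, k_4) = 0x17
s_6 = Round(s_5, k_5) = 0x77
s_7 = Round(s_6, k_6) = 0x78
s_8 = Round(s_7, k_7) = 0x82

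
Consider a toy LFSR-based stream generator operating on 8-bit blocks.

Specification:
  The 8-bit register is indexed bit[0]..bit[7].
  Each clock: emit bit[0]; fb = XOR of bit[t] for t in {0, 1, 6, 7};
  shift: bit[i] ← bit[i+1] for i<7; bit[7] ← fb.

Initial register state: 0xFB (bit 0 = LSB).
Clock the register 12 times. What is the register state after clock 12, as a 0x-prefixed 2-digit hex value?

reg_0 = 0xFB
clock 1: out=1, reg = 0x7D
clock 2: out=1, reg = 0x3E
clock 3: out=0, reg = 0x9F
clock 4: out=1, reg = 0xCF
clock 5: out=1, reg = 0x67
clock 6: out=1, reg = 0xB3
clock 7: out=1, reg = 0xD9
clock 8: out=1, reg = 0xEC
clock 9: out=0, reg = 0x76
clock 10: out=0, reg = 0x3B
clock 11: out=1, reg = 0x1D
clock 12: out=1, reg = 0x8E

0x8E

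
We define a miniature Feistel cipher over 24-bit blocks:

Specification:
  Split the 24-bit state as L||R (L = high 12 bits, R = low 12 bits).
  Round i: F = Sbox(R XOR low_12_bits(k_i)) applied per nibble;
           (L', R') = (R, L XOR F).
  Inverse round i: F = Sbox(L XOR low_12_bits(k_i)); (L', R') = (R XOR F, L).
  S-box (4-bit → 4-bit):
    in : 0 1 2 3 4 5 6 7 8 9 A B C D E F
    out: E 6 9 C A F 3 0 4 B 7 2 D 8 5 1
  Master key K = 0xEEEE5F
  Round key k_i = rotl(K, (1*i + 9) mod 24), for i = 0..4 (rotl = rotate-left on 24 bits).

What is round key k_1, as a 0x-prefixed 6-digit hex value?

K = 0xEEEE5F
k_0 = rotl(K, (1*0+9) mod 24) = rotl(K, 9) = 0xDCBFDD
k_1 = rotl(K, (1*1+9) mod 24) = rotl(K, 10) = 0xB97FBB

0xB97FBB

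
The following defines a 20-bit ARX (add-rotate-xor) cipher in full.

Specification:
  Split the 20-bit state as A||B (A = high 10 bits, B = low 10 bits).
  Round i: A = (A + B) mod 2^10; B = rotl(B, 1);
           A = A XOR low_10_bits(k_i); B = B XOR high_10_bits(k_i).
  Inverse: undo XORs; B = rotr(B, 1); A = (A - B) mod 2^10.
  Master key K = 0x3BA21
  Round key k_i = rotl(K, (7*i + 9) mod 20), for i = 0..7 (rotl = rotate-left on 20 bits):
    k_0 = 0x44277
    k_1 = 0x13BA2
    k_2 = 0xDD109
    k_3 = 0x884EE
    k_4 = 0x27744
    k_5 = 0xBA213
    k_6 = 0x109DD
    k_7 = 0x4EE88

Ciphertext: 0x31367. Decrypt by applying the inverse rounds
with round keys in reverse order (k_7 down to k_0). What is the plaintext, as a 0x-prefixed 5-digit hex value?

0x76EDA

s_0 = ciphertext = 0x31367
s_1 = InvRound(s_0, k_7) = 0x4792E
s_2 = InvRound(s_1, k_6) = 0x034B6
s_3 = InvRound(s_2, k_5) = 0x3BD2F
s_4 = InvRound(s_3, k_4) = 0xB48D9
s_5 = InvRound(s_4, k_3) = 0x3017C
s_6 = InvRound(s_5, k_2) = 0x31504
s_7 = InvRound(s_6, k_1) = 0xB08A5
s_8 = InvRound(s_7, k_0) = 0x76EDA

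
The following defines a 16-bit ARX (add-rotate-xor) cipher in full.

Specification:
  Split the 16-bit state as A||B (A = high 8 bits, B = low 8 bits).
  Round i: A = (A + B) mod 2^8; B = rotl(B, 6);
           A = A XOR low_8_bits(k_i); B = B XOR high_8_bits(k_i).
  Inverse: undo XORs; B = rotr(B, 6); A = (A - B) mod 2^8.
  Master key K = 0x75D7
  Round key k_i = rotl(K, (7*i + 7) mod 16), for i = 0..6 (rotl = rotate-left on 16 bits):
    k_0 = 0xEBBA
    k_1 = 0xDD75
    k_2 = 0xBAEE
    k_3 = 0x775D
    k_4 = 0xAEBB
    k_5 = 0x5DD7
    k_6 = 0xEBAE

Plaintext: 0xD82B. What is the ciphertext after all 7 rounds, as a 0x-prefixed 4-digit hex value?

s_0 = plaintext = 0xD82B
s_1 = Round(s_0, k_0) = 0xB921
s_2 = Round(s_1, k_1) = 0xAF95
s_3 = Round(s_2, k_2) = 0xAADF
s_4 = Round(s_3, k_3) = 0xD480
s_5 = Round(s_4, k_4) = 0xEF8E
s_6 = Round(s_5, k_5) = 0xAAFE
s_7 = Round(s_6, k_6) = 0x0654

0x0654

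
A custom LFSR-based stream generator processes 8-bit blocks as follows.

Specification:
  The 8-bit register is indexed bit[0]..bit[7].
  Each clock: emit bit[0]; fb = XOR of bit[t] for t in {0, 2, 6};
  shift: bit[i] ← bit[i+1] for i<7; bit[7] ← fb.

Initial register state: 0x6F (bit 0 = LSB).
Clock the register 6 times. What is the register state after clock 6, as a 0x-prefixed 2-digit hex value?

reg_0 = 0x6F
clock 1: out=1, reg = 0xB7
clock 2: out=1, reg = 0x5B
clock 3: out=1, reg = 0x2D
clock 4: out=1, reg = 0x16
clock 5: out=0, reg = 0x8B
clock 6: out=1, reg = 0xC5

0xC5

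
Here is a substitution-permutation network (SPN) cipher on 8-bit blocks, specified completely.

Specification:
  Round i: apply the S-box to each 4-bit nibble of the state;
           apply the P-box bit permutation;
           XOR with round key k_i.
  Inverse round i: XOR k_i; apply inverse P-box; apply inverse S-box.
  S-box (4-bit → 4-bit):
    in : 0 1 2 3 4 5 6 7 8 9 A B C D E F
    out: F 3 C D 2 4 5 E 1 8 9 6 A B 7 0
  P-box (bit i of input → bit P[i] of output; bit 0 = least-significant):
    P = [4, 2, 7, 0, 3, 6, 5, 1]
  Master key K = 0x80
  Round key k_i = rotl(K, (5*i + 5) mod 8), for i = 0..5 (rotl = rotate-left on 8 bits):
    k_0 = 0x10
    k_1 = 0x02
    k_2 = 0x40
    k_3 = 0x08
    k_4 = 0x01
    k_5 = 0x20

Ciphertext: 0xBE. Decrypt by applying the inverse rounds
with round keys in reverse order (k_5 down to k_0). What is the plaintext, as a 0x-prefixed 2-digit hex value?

s_0 = ciphertext = 0xBE
s_1 = InvRound(s_0, k_5) = 0xAE
s_2 = InvRound(s_1, k_4) = 0x37
s_3 = InvRound(s_2, k_3) = 0x3D
s_4 = InvRound(s_3, k_2) = 0xED
s_5 = InvRound(s_4, k_1) = 0x07
s_6 = InvRound(s_5, k_0) = 0x9D

0x9D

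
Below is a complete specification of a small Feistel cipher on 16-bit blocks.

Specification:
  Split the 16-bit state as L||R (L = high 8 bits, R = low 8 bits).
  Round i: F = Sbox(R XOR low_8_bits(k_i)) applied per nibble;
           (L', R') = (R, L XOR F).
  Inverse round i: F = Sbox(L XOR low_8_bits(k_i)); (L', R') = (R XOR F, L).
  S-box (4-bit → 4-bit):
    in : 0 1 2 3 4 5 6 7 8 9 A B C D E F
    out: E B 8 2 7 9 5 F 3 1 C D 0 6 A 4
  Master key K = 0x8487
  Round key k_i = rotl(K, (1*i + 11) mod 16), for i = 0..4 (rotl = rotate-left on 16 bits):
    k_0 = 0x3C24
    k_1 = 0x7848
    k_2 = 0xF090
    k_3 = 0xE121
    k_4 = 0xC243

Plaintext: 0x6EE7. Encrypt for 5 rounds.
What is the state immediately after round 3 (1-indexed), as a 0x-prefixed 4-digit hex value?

s_0 = plaintext = 0x6EE7
s_1 = Round(s_0, k_0) = 0xE76C
s_2 = Round(s_1, k_1) = 0x6C60
s_3 = Round(s_2, k_2) = 0x6022
s_4 = Round(s_3, k_3) = 0x2282
s_5 = Round(s_4, k_4) = 0x8229

0x6022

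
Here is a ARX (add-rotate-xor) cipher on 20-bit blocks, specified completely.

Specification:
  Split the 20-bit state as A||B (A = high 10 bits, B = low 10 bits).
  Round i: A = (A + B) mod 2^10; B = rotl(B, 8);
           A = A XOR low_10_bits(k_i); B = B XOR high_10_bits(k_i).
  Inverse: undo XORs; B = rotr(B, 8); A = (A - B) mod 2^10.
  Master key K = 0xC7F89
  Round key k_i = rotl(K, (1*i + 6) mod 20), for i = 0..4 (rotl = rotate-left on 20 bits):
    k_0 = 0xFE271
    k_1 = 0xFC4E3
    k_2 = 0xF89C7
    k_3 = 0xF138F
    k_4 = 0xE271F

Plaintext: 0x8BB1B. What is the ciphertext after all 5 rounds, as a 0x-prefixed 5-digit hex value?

0x8F821

s_0 = plaintext = 0x8BB1B
s_1 = Round(s_0, k_0) = 0xCE03E
s_2 = Round(s_1, k_1) = 0xE55FE
s_3 = Round(s_2, k_2) = 0x1519D
s_4 = Round(s_3, k_3) = 0x9FAA3
s_5 = Round(s_4, k_4) = 0x8F821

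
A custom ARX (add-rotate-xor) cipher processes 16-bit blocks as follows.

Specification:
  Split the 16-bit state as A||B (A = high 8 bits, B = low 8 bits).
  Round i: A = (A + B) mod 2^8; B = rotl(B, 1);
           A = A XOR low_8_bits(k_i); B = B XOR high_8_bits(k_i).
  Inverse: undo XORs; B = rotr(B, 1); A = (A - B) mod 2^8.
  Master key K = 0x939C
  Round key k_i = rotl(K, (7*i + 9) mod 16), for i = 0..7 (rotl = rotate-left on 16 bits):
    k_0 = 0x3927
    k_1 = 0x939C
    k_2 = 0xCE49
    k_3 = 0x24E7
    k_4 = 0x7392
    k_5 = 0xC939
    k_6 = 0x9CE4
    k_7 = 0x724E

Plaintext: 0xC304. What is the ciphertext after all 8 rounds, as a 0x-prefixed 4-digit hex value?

s_0 = plaintext = 0xC304
s_1 = Round(s_0, k_0) = 0xE031
s_2 = Round(s_1, k_1) = 0x8DF1
s_3 = Round(s_2, k_2) = 0x372D
s_4 = Round(s_3, k_3) = 0x837E
s_5 = Round(s_4, k_4) = 0x938F
s_6 = Round(s_5, k_5) = 0x1BD6
s_7 = Round(s_6, k_6) = 0x1531
s_8 = Round(s_7, k_7) = 0x0810

0x0810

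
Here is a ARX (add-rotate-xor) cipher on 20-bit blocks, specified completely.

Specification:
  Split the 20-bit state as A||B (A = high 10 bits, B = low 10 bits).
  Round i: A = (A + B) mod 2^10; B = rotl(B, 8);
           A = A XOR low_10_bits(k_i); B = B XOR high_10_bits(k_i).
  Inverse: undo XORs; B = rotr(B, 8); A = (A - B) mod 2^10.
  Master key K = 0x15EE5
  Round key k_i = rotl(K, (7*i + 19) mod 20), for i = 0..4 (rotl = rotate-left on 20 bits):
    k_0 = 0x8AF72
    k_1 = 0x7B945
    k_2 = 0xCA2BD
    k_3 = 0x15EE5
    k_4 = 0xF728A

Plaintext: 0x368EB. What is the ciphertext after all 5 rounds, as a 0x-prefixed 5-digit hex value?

0x02859

s_0 = plaintext = 0x368EB
s_1 = Round(s_0, k_0) = 0xADD11
s_2 = Round(s_1, k_1) = 0xA34AA
s_3 = Round(s_2, k_2) = 0x62902
s_4 = Round(s_3, k_3) = 0x1A617
s_5 = Round(s_4, k_4) = 0x02859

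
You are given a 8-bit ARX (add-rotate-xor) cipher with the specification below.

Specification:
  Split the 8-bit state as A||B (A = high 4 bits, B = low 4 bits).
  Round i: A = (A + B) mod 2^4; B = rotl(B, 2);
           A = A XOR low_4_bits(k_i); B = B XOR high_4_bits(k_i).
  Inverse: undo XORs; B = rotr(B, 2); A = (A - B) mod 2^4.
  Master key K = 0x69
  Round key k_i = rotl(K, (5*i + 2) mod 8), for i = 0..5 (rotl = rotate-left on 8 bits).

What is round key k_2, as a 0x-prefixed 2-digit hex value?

K = 0x69
k_0 = rotl(K, (5*0+2) mod 8) = rotl(K, 2) = 0xA5
k_1 = rotl(K, (5*1+2) mod 8) = rotl(K, 7) = 0xB4
k_2 = rotl(K, (5*2+2) mod 8) = rotl(K, 4) = 0x96

0x96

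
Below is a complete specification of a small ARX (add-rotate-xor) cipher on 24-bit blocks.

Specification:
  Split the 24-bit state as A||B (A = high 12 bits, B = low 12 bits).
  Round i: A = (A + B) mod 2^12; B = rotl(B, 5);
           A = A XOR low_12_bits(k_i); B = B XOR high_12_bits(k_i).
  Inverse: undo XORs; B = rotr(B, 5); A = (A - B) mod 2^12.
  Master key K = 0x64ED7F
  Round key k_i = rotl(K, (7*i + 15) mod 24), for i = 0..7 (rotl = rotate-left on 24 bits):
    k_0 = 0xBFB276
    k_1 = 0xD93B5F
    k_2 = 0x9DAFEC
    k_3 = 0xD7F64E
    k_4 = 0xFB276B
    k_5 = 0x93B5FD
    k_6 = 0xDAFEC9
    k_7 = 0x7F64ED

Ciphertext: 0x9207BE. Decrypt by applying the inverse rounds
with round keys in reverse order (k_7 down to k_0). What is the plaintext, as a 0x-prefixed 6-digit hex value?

s_0 = ciphertext = 0x9207BE
s_1 = InvRound(s_0, k_7) = 0x9CB402
s_2 = InvRound(s_1, k_6) = 0x0356CD
s_3 = InvRound(s_2, k_5) = 0xA49B7F
s_4 = InvRound(s_3, k_4) = 0x67C6A6
s_5 = InvRound(s_4, k_3) = 0x354CDE
s_6 = InvRound(s_5, k_2) = 0xA90228
s_7 = InvRound(s_6, k_1) = 0x3D2DFD
s_8 = InvRound(s_7, k_0) = 0xE74330

0xE74330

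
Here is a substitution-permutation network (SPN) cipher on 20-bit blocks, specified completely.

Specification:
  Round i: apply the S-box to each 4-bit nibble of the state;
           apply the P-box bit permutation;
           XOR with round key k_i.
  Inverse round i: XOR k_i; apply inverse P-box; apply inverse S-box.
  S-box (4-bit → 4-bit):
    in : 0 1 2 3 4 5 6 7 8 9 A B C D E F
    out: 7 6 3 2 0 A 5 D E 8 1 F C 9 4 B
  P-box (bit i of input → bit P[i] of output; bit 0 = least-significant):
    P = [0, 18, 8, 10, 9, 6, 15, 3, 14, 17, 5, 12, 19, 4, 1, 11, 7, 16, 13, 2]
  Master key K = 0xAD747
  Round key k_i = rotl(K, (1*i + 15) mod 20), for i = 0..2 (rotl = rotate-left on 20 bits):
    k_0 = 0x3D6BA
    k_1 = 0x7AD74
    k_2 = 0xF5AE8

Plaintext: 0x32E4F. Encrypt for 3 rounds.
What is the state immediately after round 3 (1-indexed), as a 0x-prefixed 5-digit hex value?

0xD1E8D

s_0 = plaintext = 0x32E4F
s_1 = Round(s_0, k_0) = 0xED28B
s_2 = Round(s_1, k_1) = 0x9403D
s_3 = Round(s_2, k_2) = 0xD1E8D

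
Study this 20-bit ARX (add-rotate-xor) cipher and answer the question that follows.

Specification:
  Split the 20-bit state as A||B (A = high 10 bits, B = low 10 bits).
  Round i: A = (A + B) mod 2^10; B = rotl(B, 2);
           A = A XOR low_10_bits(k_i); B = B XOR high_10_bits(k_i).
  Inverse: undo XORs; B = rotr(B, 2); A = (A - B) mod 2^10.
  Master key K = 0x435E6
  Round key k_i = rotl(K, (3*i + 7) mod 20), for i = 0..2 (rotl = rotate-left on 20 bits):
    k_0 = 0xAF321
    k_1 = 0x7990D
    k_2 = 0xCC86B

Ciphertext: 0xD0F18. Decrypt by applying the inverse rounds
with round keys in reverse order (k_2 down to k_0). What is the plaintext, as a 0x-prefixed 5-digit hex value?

s_0 = ciphertext = 0xD0F18
s_1 = InvRound(s_0, k_2) = 0x47A0A
s_2 = InvRound(s_1, k_1) = 0xC60FB
s_3 = InvRound(s_2, k_0) = 0x2A391

0x2A391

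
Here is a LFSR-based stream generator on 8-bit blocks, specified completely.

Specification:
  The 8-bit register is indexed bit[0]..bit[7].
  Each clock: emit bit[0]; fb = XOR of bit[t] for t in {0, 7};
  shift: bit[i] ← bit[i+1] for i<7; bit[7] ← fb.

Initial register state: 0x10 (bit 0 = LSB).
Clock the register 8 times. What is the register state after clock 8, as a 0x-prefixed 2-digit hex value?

reg_0 = 0x10
clock 1: out=0, reg = 0x08
clock 2: out=0, reg = 0x04
clock 3: out=0, reg = 0x02
clock 4: out=0, reg = 0x01
clock 5: out=1, reg = 0x80
clock 6: out=0, reg = 0xC0
clock 7: out=0, reg = 0xE0
clock 8: out=0, reg = 0xF0

0xF0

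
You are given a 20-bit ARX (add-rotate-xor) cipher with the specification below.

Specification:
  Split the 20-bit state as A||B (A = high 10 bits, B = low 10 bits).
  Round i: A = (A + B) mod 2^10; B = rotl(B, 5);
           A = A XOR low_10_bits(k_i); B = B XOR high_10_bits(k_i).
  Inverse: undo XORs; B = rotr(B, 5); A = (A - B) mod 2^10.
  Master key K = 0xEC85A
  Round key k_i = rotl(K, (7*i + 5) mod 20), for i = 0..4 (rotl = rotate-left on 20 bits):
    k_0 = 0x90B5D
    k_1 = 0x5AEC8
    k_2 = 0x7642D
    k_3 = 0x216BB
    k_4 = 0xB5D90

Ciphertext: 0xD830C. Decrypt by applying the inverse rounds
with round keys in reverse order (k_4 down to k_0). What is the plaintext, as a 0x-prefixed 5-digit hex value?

s_0 = ciphertext = 0xD830C
s_1 = InvRound(s_0, k_4) = 0xE0B6E
s_2 = InvRound(s_1, k_3) = 0xEE97F
s_3 = InvRound(s_2, k_2) = 0xB48C5
s_4 = InvRound(s_3, k_1) = 0x935CD
s_5 = InvRound(s_4, k_0) = 0xC51FC

0xC51FC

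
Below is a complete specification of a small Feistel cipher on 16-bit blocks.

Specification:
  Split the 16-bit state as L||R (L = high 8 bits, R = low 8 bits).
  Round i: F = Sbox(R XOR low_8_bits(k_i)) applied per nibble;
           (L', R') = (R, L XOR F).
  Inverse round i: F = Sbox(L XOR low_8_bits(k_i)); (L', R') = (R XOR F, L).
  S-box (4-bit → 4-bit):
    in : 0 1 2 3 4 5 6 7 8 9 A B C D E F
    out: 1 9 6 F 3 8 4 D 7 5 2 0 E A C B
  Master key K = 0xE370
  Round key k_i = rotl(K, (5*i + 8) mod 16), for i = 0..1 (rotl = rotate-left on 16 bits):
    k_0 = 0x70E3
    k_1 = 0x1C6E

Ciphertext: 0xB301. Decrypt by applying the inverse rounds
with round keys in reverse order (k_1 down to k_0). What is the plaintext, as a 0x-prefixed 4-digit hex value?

s_0 = ciphertext = 0xB301
s_1 = InvRound(s_0, k_1) = 0xABB3
s_2 = InvRound(s_1, k_0) = 0x84AB

0x84AB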